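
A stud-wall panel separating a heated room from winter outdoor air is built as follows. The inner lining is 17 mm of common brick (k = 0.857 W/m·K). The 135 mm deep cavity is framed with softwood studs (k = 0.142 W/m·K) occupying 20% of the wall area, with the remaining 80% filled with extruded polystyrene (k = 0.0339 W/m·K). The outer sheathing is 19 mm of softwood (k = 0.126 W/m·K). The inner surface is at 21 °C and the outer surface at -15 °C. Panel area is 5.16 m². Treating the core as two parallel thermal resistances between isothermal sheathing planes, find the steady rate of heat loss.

Sheathing layers in series; stud and cavity paths in parallel between them.
R_inner = 0.017/(0.857×5.16) = 0.003844 K/W
R_stud  = 0.135/(0.142×0.2×5.16) = 0.9212 K/W
R_cav   = 0.135/(0.0339×0.8×5.16) = 0.9647 K/W
1/R_core = 1/R_stud + 1/R_cav → R_core = 0.4712 K/W
R_outer = 0.019/(0.126×5.16) = 0.02922 K/W
R_total = 0.5043 K/W
Q = ΔT/R_total = 36/0.5043

Q ≈ 71.4 W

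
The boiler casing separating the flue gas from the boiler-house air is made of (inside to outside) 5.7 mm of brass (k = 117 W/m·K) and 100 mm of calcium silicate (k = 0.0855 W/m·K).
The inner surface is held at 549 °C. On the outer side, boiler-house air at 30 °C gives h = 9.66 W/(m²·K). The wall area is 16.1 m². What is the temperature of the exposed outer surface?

T ≈ 72.2 °C

Thermal resistances in series:
R_brass = L/(kA) = 0.0057/(117×16.1) = 3.026×10^-6 K/W
R_calcium silicate = L/(kA) = 0.1/(0.0855×16.1) = 0.07265 K/W
R_outer film = 1/(h_o·A) = 1/(9.66×16.1) = 0.00643 K/W
R_total = 0.07908 K/W;  Q = ΔT/R_total = 519/0.07908 = 6563 W
T_interface = T_inner − Q·ΣR(inner→interface) = 549 − 6560×0.07265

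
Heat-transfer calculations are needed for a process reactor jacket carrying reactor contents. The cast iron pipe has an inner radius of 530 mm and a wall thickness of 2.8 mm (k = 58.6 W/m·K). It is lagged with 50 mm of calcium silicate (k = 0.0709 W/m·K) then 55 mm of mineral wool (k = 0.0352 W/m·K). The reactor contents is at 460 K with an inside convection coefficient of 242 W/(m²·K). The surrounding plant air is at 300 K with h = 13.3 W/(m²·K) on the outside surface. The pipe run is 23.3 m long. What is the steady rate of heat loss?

Cylindrical conduction, so R = ln(r₂/r₁)/(2πkL) per layer, in series:
R_inner film = 1/(h_i·2πr₁L) = 1/(242×2π×0.53×23.3) = 5.326×10^-5 K/W
R_cast iron pipe wall = ln(532.8/530)/(2π×58.6×23.3) = 6.142×10^-7 K/W
R_calcium silicate = ln(582.8/532.8)/(2π×0.0709×23.3) = 0.008642 K/W
R_mineral wool = ln(637.8/582.8)/(2π×0.0352×23.3) = 0.0175 K/W
R_outer film = 1/(h_o·2πr_oL) = 1/(13.3×2π×0.6378×23.3) = 8.052×10^-4 K/W
R_total = 0.027 K/W
Q = ΔT/R_total = 160/0.027

Q ≈ 5930 W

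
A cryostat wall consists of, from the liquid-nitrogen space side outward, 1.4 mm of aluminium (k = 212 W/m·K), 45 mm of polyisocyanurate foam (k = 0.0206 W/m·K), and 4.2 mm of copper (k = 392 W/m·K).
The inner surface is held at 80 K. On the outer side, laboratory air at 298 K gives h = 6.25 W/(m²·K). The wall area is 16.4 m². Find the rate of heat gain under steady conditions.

Q ≈ 1520 W

Thermal resistances in series:
R_aluminium = L/(kA) = 0.0014/(212×16.4) = 4.027×10^-7 K/W
R_polyisocyanurate foam = L/(kA) = 0.045/(0.0206×16.4) = 0.1332 K/W
R_copper = L/(kA) = 0.0042/(392×16.4) = 6.533×10^-7 K/W
R_outer film = 1/(h_o·A) = 1/(6.25×16.4) = 0.009756 K/W
R_total = 0.143 K/W
Q = ΔT / R_total = 218 / 0.143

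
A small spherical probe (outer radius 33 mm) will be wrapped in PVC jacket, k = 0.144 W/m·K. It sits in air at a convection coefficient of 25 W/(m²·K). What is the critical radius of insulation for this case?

For a sphere r_cr = 2k/h = 2×0.144/25
r_cr = 11.5 mm; since the bare radius (33 mm) is above r_cr, any added insulation will reduce heat loss.

r_cr ≈ 11.5 mm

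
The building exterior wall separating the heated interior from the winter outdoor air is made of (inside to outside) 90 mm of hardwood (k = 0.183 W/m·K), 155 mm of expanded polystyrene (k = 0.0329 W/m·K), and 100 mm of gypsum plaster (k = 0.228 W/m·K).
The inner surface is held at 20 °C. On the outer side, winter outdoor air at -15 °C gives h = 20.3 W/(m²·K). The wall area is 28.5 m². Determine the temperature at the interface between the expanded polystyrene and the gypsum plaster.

Using the resistance-network approach (series):
R_hardwood = L/(kA) = 0.09/(0.183×28.5) = 0.01726 K/W
R_expanded polystyrene = L/(kA) = 0.155/(0.0329×28.5) = 0.1653 K/W
R_gypsum plaster = L/(kA) = 0.1/(0.228×28.5) = 0.01539 K/W
R_outer film = 1/(h_o·A) = 1/(20.3×28.5) = 0.001728 K/W
R_total = 0.1997 K/W;  Q = ΔT/R_total = 35/0.1997 = 175.3 W
T_interface = T_inner − Q·ΣR(inner→interface) = 20 − 175×0.1826

T ≈ -12 °C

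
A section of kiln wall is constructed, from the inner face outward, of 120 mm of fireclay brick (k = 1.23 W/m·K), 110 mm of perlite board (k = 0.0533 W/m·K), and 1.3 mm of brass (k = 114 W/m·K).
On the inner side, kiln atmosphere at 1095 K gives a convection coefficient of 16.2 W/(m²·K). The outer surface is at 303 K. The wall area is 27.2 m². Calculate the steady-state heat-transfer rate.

Model the wall as resistances in series:
R_inner film = 1/(h_i·A) = 1/(16.2×27.2) = 0.002269 K/W
R_fireclay brick = L/(kA) = 0.12/(1.23×27.2) = 0.003587 K/W
R_perlite board = L/(kA) = 0.11/(0.0533×27.2) = 0.07587 K/W
R_brass = L/(kA) = 0.0013/(114×27.2) = 4.192×10^-7 K/W
R_total = 0.08173 K/W
Q = ΔT / R_total = 792 / 0.08173

Q ≈ 9690 W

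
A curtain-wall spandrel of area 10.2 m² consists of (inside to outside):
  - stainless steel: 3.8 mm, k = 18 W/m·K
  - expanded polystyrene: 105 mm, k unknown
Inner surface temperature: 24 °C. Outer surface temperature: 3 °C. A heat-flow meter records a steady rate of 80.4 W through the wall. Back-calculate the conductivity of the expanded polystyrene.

k ≈ 0.0394 W/(m·K)

Treating each layer as a thermal resistance in series:
R_stainless steel = L/(kA) = 0.0038/(18×10.2) = 2.07×10^-5 K/W
Sum of known resistances R_other = 2.07×10^-5 K/W
Total R = ΔT/Q = 21/80.4 = 0.2612 K/W
R_expanded polystyrene = R_total − R_other = 0.2612 K/W
k = L/(R·A) = 0.105/(0.2612×10.2)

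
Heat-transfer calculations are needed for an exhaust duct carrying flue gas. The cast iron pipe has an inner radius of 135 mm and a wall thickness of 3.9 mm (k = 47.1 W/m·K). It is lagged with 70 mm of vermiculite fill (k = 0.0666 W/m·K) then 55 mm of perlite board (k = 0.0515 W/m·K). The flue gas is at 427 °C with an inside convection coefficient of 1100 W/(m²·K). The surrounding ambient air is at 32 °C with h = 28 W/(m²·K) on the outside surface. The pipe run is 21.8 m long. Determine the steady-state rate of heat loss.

Treating each annulus and film as a series resistance:
R_inner film = 1/(h_i·2πr₁L) = 1/(1100×2π×0.135×21.8) = 4.916×10^-5 K/W
R_cast iron pipe wall = ln(138.9/135)/(2π×47.1×21.8) = 4.414×10^-6 K/W
R_vermiculite fill = ln(208.9/138.9)/(2π×0.0666×21.8) = 0.04474 K/W
R_perlite board = ln(263.9/208.9)/(2π×0.0515×21.8) = 0.03313 K/W
R_outer film = 1/(h_o·2πr_oL) = 1/(28×2π×0.2639×21.8) = 9.88×10^-4 K/W
R_total = 0.07891 K/W
Q = ΔT/R_total = 395/0.07891

Q ≈ 5010 W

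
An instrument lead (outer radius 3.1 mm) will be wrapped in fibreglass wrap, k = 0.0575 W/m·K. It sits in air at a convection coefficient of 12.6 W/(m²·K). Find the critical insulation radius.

For a cylinder r_cr = k/h = 0.0575/12.6
r_cr = 4.56 mm; since the bare radius (3.1 mm) is below r_cr, adding a thin layer of insulation will *increase* heat loss.

r_cr ≈ 4.56 mm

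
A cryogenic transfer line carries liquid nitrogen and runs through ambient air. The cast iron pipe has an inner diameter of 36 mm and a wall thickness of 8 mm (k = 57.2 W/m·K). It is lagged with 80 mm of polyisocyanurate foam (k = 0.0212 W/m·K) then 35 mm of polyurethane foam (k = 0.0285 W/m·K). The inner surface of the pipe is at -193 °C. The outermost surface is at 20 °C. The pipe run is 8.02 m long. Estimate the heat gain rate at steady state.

Q ≈ 141 W

Treating each annulus and film as a series resistance:
R_cast iron pipe wall = ln(26/18)/(2π×57.2×8.02) = 1.276×10^-4 K/W
R_polyisocyanurate foam = ln(106/26)/(2π×0.0212×8.02) = 1.316 K/W
R_polyurethane foam = ln(141/106)/(2π×0.0285×8.02) = 0.1987 K/W
R_total = 1.514 K/W
Q = ΔT/R_total = 213/1.514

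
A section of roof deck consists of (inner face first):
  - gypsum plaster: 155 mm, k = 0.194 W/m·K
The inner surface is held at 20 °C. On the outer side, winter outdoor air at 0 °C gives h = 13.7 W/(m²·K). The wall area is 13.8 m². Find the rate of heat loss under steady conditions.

Treating each layer as a thermal resistance in series:
R_gypsum plaster = L/(kA) = 0.155/(0.194×13.8) = 0.0579 K/W
R_outer film = 1/(h_o·A) = 1/(13.7×13.8) = 0.005289 K/W
R_total = 0.06319 K/W
Q = ΔT / R_total = 20 / 0.06319

Q ≈ 317 W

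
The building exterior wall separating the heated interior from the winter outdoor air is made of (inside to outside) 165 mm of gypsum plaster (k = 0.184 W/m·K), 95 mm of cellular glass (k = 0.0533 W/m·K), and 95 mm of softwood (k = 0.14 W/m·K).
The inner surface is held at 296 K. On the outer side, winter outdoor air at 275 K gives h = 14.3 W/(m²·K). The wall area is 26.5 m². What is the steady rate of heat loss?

Treating each layer as a thermal resistance in series:
R_gypsum plaster = L/(kA) = 0.165/(0.184×26.5) = 0.03384 K/W
R_cellular glass = L/(kA) = 0.095/(0.0533×26.5) = 0.06726 K/W
R_softwood = L/(kA) = 0.095/(0.14×26.5) = 0.02561 K/W
R_outer film = 1/(h_o·A) = 1/(14.3×26.5) = 0.002639 K/W
R_total = 0.1293 K/W
Q = ΔT / R_total = 21 / 0.1293

Q ≈ 162 W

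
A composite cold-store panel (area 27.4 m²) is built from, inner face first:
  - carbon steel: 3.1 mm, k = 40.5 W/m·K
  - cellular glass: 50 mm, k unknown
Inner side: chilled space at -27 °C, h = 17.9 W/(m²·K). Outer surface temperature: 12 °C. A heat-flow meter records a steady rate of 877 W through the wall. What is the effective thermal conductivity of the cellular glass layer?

Using the resistance-network approach (series):
R_inner film = 1/(h_i·A) = 1/(17.9×27.4) = 0.002039 K/W
R_carbon steel = L/(kA) = 0.0031/(40.5×27.4) = 2.794×10^-6 K/W
Sum of known resistances R_other = 0.002042 K/W
Total R = ΔT/Q = 39/877 = 0.04447 K/W
R_cellular glass = R_total − R_other = 0.04243 K/W
k = L/(R·A) = 0.05/(0.04243×27.4)

k ≈ 0.043 W/(m·K)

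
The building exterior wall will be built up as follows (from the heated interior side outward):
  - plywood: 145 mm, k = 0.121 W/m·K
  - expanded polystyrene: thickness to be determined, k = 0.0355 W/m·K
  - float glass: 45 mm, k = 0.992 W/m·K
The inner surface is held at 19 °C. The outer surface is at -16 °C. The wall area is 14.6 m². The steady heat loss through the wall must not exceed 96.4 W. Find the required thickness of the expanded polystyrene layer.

Treating each layer as a thermal resistance in series:
R_plywood = L/(kA) = 0.145/(0.121×14.6) = 0.08208 K/W
R_float glass = L/(kA) = 0.045/(0.992×14.6) = 0.003107 K/W
Sum of the known resistances R_other = 0.08519 K/W
Required total resistance R_tot = ΔT/Q_allow = 35/96.4 = 0.3631 K/W
R_expanded polystyrene = R_tot − R_other = 0.2779 K/W
L = R·k·A = 0.2779×0.0355×14.6

L ≈ 144 mm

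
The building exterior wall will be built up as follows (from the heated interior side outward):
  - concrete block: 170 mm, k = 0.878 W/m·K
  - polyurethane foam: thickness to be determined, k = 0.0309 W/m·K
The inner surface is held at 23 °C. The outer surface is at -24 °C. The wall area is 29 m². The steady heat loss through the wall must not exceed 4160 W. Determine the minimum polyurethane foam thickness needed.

Series thermal resistances:
R_concrete block = L/(kA) = 0.17/(0.878×29) = 0.006677 K/W
Sum of the known resistances R_other = 0.006677 K/W
Required total resistance R_tot = ΔT/Q_allow = 47/4160 = 0.0113 K/W
R_polyurethane foam = R_tot − R_other = 0.004621 K/W
L = R·k·A = 0.004621×0.0309×29

L ≈ 4.14 mm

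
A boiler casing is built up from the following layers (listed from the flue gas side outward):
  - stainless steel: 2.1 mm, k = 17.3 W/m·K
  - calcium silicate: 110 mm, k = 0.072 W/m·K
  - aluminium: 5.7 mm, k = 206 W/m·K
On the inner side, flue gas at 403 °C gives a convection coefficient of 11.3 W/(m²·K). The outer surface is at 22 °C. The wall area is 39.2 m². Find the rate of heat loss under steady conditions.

Series thermal resistances:
R_inner film = 1/(h_i·A) = 1/(11.3×39.2) = 0.002258 K/W
R_stainless steel = L/(kA) = 0.0021/(17.3×39.2) = 3.097×10^-6 K/W
R_calcium silicate = L/(kA) = 0.11/(0.072×39.2) = 0.03897 K/W
R_aluminium = L/(kA) = 0.0057/(206×39.2) = 7.059×10^-7 K/W
R_total = 0.04124 K/W
Q = ΔT / R_total = 381 / 0.04124

Q ≈ 9240 W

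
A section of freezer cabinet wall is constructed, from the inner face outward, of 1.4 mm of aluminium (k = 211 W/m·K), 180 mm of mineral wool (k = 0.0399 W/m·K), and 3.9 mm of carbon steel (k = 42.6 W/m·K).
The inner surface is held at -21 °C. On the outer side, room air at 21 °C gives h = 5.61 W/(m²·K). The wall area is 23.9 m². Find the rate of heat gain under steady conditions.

Treating each layer as a thermal resistance in series:
R_aluminium = L/(kA) = 0.0014/(211×23.9) = 2.776×10^-7 K/W
R_mineral wool = L/(kA) = 0.18/(0.0399×23.9) = 0.1888 K/W
R_carbon steel = L/(kA) = 0.0039/(42.6×23.9) = 3.831×10^-6 K/W
R_outer film = 1/(h_o·A) = 1/(5.61×23.9) = 0.007458 K/W
R_total = 0.1962 K/W
Q = ΔT / R_total = 42 / 0.1962

Q ≈ 214 W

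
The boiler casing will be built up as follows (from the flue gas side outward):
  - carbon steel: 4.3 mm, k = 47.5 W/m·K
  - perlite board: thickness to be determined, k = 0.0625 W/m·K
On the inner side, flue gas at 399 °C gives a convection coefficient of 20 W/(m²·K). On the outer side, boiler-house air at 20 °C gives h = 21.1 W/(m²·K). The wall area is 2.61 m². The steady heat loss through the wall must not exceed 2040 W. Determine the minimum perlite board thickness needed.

L ≈ 24.2 mm

Series thermal resistances:
R_inner film = 1/(h_i·A) = 1/(20×2.61) = 0.01916 K/W
R_carbon steel = L/(kA) = 0.0043/(47.5×2.61) = 3.468×10^-5 K/W
R_outer film = 1/(h_o·A) = 1/(21.1×2.61) = 0.01816 K/W
Sum of the known resistances R_other = 0.03735 K/W
Required total resistance R_tot = ΔT/Q_allow = 379/2040 = 0.1858 K/W
R_perlite board = R_tot − R_other = 0.1484 K/W
L = R·k·A = 0.1484×0.0625×2.61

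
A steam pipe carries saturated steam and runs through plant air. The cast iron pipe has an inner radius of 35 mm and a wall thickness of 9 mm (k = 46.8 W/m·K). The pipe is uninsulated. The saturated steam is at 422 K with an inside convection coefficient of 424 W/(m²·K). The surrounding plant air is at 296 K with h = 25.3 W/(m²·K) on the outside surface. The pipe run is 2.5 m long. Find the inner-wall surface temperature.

T ≈ 413 K

Cylindrical conduction, so R = ln(r₂/r₁)/(2πkL) per layer, in series:
R_inner film = 1/(h_i·2πr₁L) = 1/(424×2π×0.035×2.5) = 0.00429 K/W
R_cast iron pipe wall = ln(44/35)/(2π×46.8×2.5) = 3.113×10^-4 K/W
R_outer film = 1/(h_o·2πr_oL) = 1/(25.3×2π×0.044×2.5) = 0.05719 K/W
R_total = 0.06179 K/W
Q = ΔT/R_total = 126/0.06179
Q = 2040 W
T_interface = T_inner − Q·ΣR(inner→interface) = 422 − 2040×0.00429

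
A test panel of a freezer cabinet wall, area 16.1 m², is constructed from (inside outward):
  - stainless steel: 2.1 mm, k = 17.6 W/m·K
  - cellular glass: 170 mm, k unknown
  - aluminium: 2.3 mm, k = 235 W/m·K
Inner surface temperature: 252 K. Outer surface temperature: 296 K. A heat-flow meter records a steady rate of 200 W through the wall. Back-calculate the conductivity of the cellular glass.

Series thermal resistances:
R_stainless steel = L/(kA) = 0.0021/(17.6×16.1) = 7.411×10^-6 K/W
R_aluminium = L/(kA) = 0.0023/(235×16.1) = 6.079×10^-7 K/W
Sum of known resistances R_other = 8.019×10^-6 K/W
Total R = ΔT/Q = 44/200 = 0.22 K/W
R_cellular glass = R_total − R_other = 0.22 K/W
k = L/(R·A) = 0.17/(0.22×16.1)

k ≈ 0.048 W/(m·K)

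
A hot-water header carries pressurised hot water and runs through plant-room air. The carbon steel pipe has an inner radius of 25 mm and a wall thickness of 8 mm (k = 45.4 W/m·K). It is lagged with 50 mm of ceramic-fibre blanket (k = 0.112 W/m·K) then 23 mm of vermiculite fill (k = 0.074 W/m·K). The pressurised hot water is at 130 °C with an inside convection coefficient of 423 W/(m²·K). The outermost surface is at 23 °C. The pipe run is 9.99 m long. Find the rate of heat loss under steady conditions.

For a radial system each layer contributes R = ln(r_out/r_in)/(2πkL); films add R = 1/(hA).
R_inner film = 1/(h_i·2πr₁L) = 1/(423×2π×0.025×9.99) = 0.001507 K/W
R_carbon steel pipe wall = ln(33/25)/(2π×45.4×9.99) = 9.742×10^-5 K/W
R_ceramic-fibre blanket = ln(83/33)/(2π×0.112×9.99) = 0.1312 K/W
R_vermiculite fill = ln(106/83)/(2π×0.074×9.99) = 0.05266 K/W
R_total = 0.1855 K/W
Q = ΔT/R_total = 107/0.1855

Q ≈ 577 W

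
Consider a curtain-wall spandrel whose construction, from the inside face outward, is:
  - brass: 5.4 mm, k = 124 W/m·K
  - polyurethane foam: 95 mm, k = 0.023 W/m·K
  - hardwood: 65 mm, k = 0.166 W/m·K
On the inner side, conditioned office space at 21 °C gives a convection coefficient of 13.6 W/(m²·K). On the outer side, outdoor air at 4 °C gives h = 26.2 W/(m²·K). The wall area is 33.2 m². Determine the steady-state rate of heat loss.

Q ≈ 122 W

Treating each layer as a thermal resistance in series:
R_inner film = 1/(h_i·A) = 1/(13.6×33.2) = 0.002215 K/W
R_brass = L/(kA) = 0.0054/(124×33.2) = 1.312×10^-6 K/W
R_polyurethane foam = L/(kA) = 0.095/(0.023×33.2) = 0.1244 K/W
R_hardwood = L/(kA) = 0.065/(0.166×33.2) = 0.01179 K/W
R_outer film = 1/(h_o·A) = 1/(26.2×33.2) = 0.00115 K/W
R_total = 0.1396 K/W
Q = ΔT / R_total = 17 / 0.1396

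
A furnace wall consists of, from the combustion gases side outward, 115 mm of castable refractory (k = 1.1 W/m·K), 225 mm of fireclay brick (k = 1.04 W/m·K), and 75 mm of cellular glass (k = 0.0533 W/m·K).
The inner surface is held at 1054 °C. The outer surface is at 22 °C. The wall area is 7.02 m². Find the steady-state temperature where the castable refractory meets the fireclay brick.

T ≈ 992 °C

Using the resistance-network approach (series):
R_castable refractory = L/(kA) = 0.115/(1.1×7.02) = 0.01489 K/W
R_fireclay brick = L/(kA) = 0.225/(1.04×7.02) = 0.03082 K/W
R_cellular glass = L/(kA) = 0.075/(0.0533×7.02) = 0.2004 K/W
R_total = 0.2462 K/W;  Q = ΔT/R_total = 1032/0.2462 = 4192 W
T_interface = T_inner − Q·ΣR(inner→interface) = 1054 − 4190×0.01489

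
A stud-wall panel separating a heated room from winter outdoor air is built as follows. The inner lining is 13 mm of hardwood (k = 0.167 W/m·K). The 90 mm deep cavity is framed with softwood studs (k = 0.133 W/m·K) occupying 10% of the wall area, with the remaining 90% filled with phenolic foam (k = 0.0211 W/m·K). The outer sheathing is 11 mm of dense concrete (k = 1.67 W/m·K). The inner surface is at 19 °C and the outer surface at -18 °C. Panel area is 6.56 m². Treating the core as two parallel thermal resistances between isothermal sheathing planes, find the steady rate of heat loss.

Sheathing layers in series; stud and cavity paths in parallel between them.
R_inner = 0.013/(0.167×6.56) = 0.01187 K/W
R_stud  = 0.09/(0.133×0.1×6.56) = 1.032 K/W
R_cav   = 0.09/(0.0211×0.9×6.56) = 0.7225 K/W
1/R_core = 1/R_stud + 1/R_cav → R_core = 0.4249 K/W
R_outer = 0.011/(1.67×6.56) = 0.001004 K/W
R_total = 0.4378 K/W
Q = ΔT/R_total = 37/0.4378

Q ≈ 84.5 W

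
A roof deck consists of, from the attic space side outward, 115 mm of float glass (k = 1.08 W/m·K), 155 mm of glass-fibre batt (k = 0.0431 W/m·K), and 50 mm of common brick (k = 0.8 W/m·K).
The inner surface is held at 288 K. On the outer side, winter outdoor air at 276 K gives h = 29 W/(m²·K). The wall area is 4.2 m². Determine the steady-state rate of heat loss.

Q ≈ 13.3 W

Treating each layer as a thermal resistance in series:
R_float glass = L/(kA) = 0.115/(1.08×4.2) = 0.02535 K/W
R_glass-fibre batt = L/(kA) = 0.155/(0.0431×4.2) = 0.8563 K/W
R_common brick = L/(kA) = 0.05/(0.8×4.2) = 0.01488 K/W
R_outer film = 1/(h_o·A) = 1/(29×4.2) = 0.00821 K/W
R_total = 0.9047 K/W
Q = ΔT / R_total = 12 / 0.9047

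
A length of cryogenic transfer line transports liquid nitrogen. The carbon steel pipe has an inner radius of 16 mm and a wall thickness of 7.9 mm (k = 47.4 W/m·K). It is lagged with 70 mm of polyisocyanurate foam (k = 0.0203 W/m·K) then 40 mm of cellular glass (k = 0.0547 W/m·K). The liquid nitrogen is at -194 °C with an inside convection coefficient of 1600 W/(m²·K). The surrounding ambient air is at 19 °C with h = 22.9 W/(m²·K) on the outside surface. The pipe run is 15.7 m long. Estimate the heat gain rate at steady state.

Treating each annulus and film as a series resistance:
R_inner film = 1/(h_i·2πr₁L) = 1/(1600×2π×0.016×15.7) = 3.96×10^-4 K/W
R_carbon steel pipe wall = ln(23.9/16)/(2π×47.4×15.7) = 8.582×10^-5 K/W
R_polyisocyanurate foam = ln(93.9/23.9)/(2π×0.0203×15.7) = 0.6833 K/W
R_cellular glass = ln(133.9/93.9)/(2π×0.0547×15.7) = 0.06576 K/W
R_outer film = 1/(h_o·2πr_oL) = 1/(22.9×2π×0.1339×15.7) = 0.003306 K/W
R_total = 0.7529 K/W
Q = ΔT/R_total = 213/0.7529

Q ≈ 283 W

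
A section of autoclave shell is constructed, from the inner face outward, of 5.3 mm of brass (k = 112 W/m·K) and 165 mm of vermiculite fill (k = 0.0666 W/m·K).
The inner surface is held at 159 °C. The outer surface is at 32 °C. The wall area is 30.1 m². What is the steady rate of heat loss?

Model the wall as resistances in series:
R_brass = L/(kA) = 0.0053/(112×30.1) = 1.572×10^-6 K/W
R_vermiculite fill = L/(kA) = 0.165/(0.0666×30.1) = 0.08231 K/W
R_total = 0.08231 K/W
Q = ΔT / R_total = 127 / 0.08231

Q ≈ 1540 W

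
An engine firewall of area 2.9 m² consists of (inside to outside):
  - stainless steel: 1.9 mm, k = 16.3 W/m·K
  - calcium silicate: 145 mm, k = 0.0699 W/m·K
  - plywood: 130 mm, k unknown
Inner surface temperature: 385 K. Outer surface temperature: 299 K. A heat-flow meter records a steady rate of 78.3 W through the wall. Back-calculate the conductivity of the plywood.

Series thermal resistances:
R_stainless steel = L/(kA) = 0.0019/(16.3×2.9) = 4.019×10^-5 K/W
R_calcium silicate = L/(kA) = 0.145/(0.0699×2.9) = 0.7153 K/W
Sum of known resistances R_other = 0.7153 K/W
Total R = ΔT/Q = 86/78.3 = 1.098 K/W
R_plywood = R_total − R_other = 0.383 K/W
k = L/(R·A) = 0.13/(0.383×2.9)

k ≈ 0.117 W/(m·K)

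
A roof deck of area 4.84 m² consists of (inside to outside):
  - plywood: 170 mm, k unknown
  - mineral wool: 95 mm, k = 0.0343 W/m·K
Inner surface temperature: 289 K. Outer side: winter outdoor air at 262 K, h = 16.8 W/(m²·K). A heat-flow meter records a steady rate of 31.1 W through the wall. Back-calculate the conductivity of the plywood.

k ≈ 0.124 W/(m·K)

Using the resistance-network approach (series):
R_mineral wool = L/(kA) = 0.095/(0.0343×4.84) = 0.5722 K/W
R_outer film = 1/(h_o·A) = 1/(16.8×4.84) = 0.0123 K/W
Sum of known resistances R_other = 0.5845 K/W
Total R = ΔT/Q = 27/31.1 = 0.8682 K/W
R_plywood = R_total − R_other = 0.2836 K/W
k = L/(R·A) = 0.17/(0.2836×4.84)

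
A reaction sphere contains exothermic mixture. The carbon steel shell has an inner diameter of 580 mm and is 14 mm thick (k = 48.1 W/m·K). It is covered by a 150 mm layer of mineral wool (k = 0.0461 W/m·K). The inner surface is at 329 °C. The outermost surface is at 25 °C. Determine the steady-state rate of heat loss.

Radial (spherical) resistances in series:
R_carbon steel shell = (1/0.29 − 1/0.304)/(4π×48.1) = 2.627×10^-4 K/W
R_mineral wool = (1/0.304 − 1/0.454)/(4π×0.0461) = 1.876 K/W
R_total = 1.876 K/W
Q = ΔT/R_total = 304/1.876

Q ≈ 162 W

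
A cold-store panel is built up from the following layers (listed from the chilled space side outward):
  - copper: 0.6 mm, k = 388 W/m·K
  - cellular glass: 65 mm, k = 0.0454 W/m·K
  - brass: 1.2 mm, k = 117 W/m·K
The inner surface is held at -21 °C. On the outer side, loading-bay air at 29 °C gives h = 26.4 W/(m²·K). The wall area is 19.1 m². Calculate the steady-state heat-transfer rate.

Treating each layer as a thermal resistance in series:
R_copper = L/(kA) = 0.0006/(388×19.1) = 8.096×10^-8 K/W
R_cellular glass = L/(kA) = 0.065/(0.0454×19.1) = 0.07496 K/W
R_brass = L/(kA) = 0.0012/(117×19.1) = 5.37×10^-7 K/W
R_outer film = 1/(h_o·A) = 1/(26.4×19.1) = 0.001983 K/W
R_total = 0.07694 K/W
Q = ΔT / R_total = 50 / 0.07694

Q ≈ 650 W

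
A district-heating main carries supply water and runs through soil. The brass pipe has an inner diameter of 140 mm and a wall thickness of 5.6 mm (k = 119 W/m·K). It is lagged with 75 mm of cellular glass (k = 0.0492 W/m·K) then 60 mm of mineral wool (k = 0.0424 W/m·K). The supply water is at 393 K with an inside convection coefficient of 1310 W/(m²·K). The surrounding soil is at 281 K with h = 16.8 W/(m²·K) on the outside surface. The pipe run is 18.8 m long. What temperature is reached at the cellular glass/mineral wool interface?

T ≈ 322 K

Radial resistances (cylindrical: R_cond = ln(r_o/r_i)/(2πkL), R_conv = 1/(h·2πrL)):
R_inner film = 1/(h_i·2πr₁L) = 1/(1310×2π×0.07×18.8) = 9.232×10^-5 K/W
R_brass pipe wall = ln(75.6/70)/(2π×119×18.8) = 5.475×10^-6 K/W
R_cellular glass = ln(150.6/75.6)/(2π×0.0492×18.8) = 0.1186 K/W
R_mineral wool = ln(210.6/150.6)/(2π×0.0424×18.8) = 0.06695 K/W
R_outer film = 1/(h_o·2πr_oL) = 1/(16.8×2π×0.2106×18.8) = 0.002393 K/W
R_total = 0.188 K/W
Q = ΔT/R_total = 112/0.188
Q = 596 W
T_interface = T_inner − Q·ΣR(inner→interface) = 393 − 596×0.1187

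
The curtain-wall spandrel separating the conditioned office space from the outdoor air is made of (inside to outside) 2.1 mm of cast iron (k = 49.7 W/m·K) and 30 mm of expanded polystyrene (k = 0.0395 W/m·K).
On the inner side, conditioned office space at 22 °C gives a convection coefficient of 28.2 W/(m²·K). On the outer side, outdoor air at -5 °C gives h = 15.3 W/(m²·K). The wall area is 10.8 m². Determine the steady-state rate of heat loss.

Q ≈ 339 W

Thermal resistances in series:
R_inner film = 1/(h_i·A) = 1/(28.2×10.8) = 0.003283 K/W
R_cast iron = L/(kA) = 0.0021/(49.7×10.8) = 3.912×10^-6 K/W
R_expanded polystyrene = L/(kA) = 0.03/(0.0395×10.8) = 0.07032 K/W
R_outer film = 1/(h_o·A) = 1/(15.3×10.8) = 0.006052 K/W
R_total = 0.07966 K/W
Q = ΔT / R_total = 27 / 0.07966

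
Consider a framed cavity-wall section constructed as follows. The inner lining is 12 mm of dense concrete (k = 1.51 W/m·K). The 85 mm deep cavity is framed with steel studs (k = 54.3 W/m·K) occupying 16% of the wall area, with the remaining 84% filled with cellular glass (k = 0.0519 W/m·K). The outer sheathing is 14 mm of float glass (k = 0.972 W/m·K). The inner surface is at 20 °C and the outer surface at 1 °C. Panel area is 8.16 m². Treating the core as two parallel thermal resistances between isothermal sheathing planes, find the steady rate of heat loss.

Q ≈ 4830 W

Sheathing layers in series; stud and cavity paths in parallel between them.
R_inner = 0.012/(1.51×8.16) = 9.739×10^-4 K/W
R_stud  = 0.085/(54.3×0.16×8.16) = 0.001199 K/W
R_cav   = 0.085/(0.0519×0.84×8.16) = 0.2389 K/W
1/R_core = 1/R_stud + 1/R_cav → R_core = 0.001193 K/W
R_outer = 0.014/(0.972×8.16) = 0.001765 K/W
R_total = 0.003932 K/W
Q = ΔT/R_total = 19/0.003932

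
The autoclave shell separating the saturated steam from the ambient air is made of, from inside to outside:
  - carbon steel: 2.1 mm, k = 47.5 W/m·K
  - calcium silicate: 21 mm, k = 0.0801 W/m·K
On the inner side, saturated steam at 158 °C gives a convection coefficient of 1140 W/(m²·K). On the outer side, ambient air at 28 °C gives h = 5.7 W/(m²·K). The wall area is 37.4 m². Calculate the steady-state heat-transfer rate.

Thermal resistances in series:
R_inner film = 1/(h_i·A) = 1/(1140×37.4) = 2.345×10^-5 K/W
R_carbon steel = L/(kA) = 0.0021/(47.5×37.4) = 1.182×10^-6 K/W
R_calcium silicate = L/(kA) = 0.021/(0.0801×37.4) = 0.00701 K/W
R_outer film = 1/(h_o·A) = 1/(5.7×37.4) = 0.004691 K/W
R_total = 0.01173 K/W
Q = ΔT / R_total = 130 / 0.01173

Q ≈ 11100 W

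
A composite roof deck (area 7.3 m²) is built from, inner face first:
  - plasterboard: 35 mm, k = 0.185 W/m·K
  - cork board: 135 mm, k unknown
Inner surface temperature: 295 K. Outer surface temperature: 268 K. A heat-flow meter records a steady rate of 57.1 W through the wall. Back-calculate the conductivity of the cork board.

Series thermal resistances:
R_plasterboard = L/(kA) = 0.035/(0.185×7.3) = 0.02592 K/W
Sum of known resistances R_other = 0.02592 K/W
Total R = ΔT/Q = 27/57.1 = 0.4729 K/W
R_cork board = R_total − R_other = 0.4469 K/W
k = L/(R·A) = 0.135/(0.4469×7.3)

k ≈ 0.0414 W/(m·K)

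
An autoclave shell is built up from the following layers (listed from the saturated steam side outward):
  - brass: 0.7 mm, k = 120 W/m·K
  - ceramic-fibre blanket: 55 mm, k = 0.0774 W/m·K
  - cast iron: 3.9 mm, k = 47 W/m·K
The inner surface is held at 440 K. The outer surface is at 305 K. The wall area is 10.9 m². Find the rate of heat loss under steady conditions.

Series thermal resistances:
R_brass = L/(kA) = 0.0007/(120×10.9) = 5.352×10^-7 K/W
R_ceramic-fibre blanket = L/(kA) = 0.055/(0.0774×10.9) = 0.06519 K/W
R_cast iron = L/(kA) = 0.0039/(47×10.9) = 7.613×10^-6 K/W
R_total = 0.0652 K/W
Q = ΔT / R_total = 135 / 0.0652

Q ≈ 2070 W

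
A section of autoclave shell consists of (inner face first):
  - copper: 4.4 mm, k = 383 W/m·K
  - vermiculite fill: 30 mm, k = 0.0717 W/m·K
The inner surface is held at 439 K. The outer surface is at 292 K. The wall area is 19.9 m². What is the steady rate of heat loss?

Treating each layer as a thermal resistance in series:
R_copper = L/(kA) = 0.0044/(383×19.9) = 5.773×10^-7 K/W
R_vermiculite fill = L/(kA) = 0.03/(0.0717×19.9) = 0.02103 K/W
R_total = 0.02103 K/W
Q = ΔT / R_total = 147 / 0.02103

Q ≈ 6990 W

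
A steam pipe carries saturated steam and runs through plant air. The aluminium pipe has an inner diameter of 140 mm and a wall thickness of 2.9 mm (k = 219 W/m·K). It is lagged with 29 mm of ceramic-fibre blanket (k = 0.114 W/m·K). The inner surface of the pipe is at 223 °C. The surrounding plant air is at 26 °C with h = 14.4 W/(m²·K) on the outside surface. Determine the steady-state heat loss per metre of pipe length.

Per-layer cylindrical resistances, series-summed:
R_aluminium pipe wall = ln(72.9/70)/(2π×219×1) = 2.95×10^-5 K/W
R_ceramic-fibre blanket = ln(101.9/72.9)/(2π×0.114×1) = 0.4676 K/W
R_outer film = 1/(h_o·2πr_oL) = 1/(14.4×2π×0.1019×1) = 0.1085 K/W
R_total = 0.5761 K/W
Q = ΔT/R_total = 197/0.5761

q′ ≈ 342 W/m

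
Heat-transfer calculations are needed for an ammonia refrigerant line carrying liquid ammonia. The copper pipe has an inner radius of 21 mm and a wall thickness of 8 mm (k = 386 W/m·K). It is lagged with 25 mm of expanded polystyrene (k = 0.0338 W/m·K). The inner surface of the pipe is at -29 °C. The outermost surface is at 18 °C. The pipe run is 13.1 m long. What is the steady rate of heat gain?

Per-layer cylindrical resistances, series-summed:
R_copper pipe wall = ln(29/21)/(2π×386×13.1) = 1.016×10^-5 K/W
R_expanded polystyrene = ln(54/29)/(2π×0.0338×13.1) = 0.2235 K/W
R_total = 0.2235 K/W
Q = ΔT/R_total = 47/0.2235

Q ≈ 210 W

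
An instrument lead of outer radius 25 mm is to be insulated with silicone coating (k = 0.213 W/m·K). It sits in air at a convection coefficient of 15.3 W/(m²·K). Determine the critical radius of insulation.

r_cr ≈ 13.9 mm

For a cylinder r_cr = k/h = 0.213/15.3
r_cr = 13.9 mm; since the bare radius (25 mm) is above r_cr, any added insulation will reduce heat loss.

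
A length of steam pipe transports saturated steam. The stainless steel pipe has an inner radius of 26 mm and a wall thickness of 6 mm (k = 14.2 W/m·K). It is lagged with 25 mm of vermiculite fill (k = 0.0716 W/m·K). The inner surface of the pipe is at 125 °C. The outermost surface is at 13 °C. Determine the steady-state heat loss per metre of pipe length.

For a radial system each layer contributes R = ln(r_out/r_in)/(2πkL); films add R = 1/(hA).
R_stainless steel pipe wall = ln(32/26)/(2π×14.2×1) = 0.002327 K/W
R_vermiculite fill = ln(57/32)/(2π×0.0716×1) = 1.283 K/W
R_total = 1.286 K/W
Q = ΔT/R_total = 112/1.286

q′ ≈ 87.1 W/m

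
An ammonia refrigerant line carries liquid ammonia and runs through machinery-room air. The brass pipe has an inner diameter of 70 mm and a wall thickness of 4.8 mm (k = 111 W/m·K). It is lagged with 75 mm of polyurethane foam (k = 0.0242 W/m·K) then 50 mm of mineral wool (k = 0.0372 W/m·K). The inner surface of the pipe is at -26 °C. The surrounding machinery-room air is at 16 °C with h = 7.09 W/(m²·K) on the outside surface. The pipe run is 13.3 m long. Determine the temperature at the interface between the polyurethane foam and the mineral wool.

T ≈ 7.83 °C

Cylindrical conduction, so R = ln(r₂/r₁)/(2πkL) per layer, in series:
R_brass pipe wall = ln(39.8/35)/(2π×111×13.3) = 1.386×10^-5 K/W
R_polyurethane foam = ln(114.8/39.8)/(2π×0.0242×13.3) = 0.5238 K/W
R_mineral wool = ln(164.8/114.8)/(2π×0.0372×13.3) = 0.1163 K/W
R_outer film = 1/(h_o·2πr_oL) = 1/(7.09×2π×0.1648×13.3) = 0.01024 K/W
R_total = 0.6504 K/W
Q = ΔT/R_total = 42/0.6504
Q = 64.6 W
T_interface = T_inner + Q·ΣR(inner→interface) = -26 + 64.6×0.5238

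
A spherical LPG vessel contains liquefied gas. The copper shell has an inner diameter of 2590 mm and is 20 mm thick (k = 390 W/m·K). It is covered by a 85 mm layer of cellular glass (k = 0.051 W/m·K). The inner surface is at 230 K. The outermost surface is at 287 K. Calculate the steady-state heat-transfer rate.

Q ≈ 791 W

Each spherical layer contributes R = (1/r_i − 1/r_o)/(4πk):
R_copper shell = (1/1.295 − 1/1.315)/(4π×390) = 2.396×10^-6 K/W
R_cellular glass = (1/1.315 − 1/1.4)/(4π×0.051) = 0.07204 K/W
R_total = 0.07204 K/W
Q = ΔT/R_total = 57/0.07204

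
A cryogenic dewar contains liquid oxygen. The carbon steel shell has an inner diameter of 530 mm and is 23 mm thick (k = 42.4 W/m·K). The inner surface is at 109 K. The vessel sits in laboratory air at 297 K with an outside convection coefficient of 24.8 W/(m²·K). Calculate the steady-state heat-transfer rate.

Spherical conduction: R = (1/r_in − 1/r_out)/(4πk) per layer; series-sum.
R_carbon steel shell = (1/0.265 − 1/0.288)/(4π×42.4) = 5.656×10^-4 K/W
R_outer film = 1/(h·4πr_o²) = 1/(24.8×4π×0.288²) = 0.03869 K/W
R_total = 0.03925 K/W
Q = ΔT/R_total = 188/0.03925

Q ≈ 4790 W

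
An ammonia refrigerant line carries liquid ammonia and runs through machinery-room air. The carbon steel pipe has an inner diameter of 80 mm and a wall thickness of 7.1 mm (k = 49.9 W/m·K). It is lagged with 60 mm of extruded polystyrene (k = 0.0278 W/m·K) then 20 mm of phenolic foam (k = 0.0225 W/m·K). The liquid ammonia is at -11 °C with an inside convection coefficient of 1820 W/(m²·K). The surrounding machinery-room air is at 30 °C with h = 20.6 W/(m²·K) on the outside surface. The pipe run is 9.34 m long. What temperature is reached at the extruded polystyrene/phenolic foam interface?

Cylindrical conduction, so R = ln(r₂/r₁)/(2πkL) per layer, in series:
R_inner film = 1/(h_i·2πr₁L) = 1/(1820×2π×0.04×9.34) = 2.341×10^-4 K/W
R_carbon steel pipe wall = ln(47.1/40)/(2π×49.9×9.34) = 5.58×10^-5 K/W
R_extruded polystyrene = ln(107.1/47.1)/(2π×0.0278×9.34) = 0.5035 K/W
R_phenolic foam = ln(127.1/107.1)/(2π×0.0225×9.34) = 0.1297 K/W
R_outer film = 1/(h_o·2πr_oL) = 1/(20.6×2π×0.1271×9.34) = 0.006508 K/W
R_total = 0.64 K/W
Q = ΔT/R_total = 41/0.64
Q = 64.1 W
T_interface = T_inner + Q·ΣR(inner→interface) = -11 + 64.1×0.5038

T ≈ 21.3 °C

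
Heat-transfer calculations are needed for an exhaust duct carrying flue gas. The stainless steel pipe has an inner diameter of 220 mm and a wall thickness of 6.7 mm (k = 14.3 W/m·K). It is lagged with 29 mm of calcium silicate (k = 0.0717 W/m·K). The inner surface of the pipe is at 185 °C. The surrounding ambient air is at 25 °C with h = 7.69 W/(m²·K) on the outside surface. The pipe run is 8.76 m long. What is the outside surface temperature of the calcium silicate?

For a radial system each layer contributes R = ln(r_out/r_in)/(2πkL); films add R = 1/(hA).
R_stainless steel pipe wall = ln(116.7/110)/(2π×14.3×8.76) = 7.512×10^-5 K/W
R_calcium silicate = ln(145.7/116.7)/(2π×0.0717×8.76) = 0.05624 K/W
R_outer film = 1/(h_o·2πr_oL) = 1/(7.69×2π×0.1457×8.76) = 0.01622 K/W
R_total = 0.07253 K/W
Q = ΔT/R_total = 160/0.07253
Q = 2210 W
T_interface = T_inner − Q·ΣR(inner→interface) = 185 − 2210×0.05631

T ≈ 60.8 °C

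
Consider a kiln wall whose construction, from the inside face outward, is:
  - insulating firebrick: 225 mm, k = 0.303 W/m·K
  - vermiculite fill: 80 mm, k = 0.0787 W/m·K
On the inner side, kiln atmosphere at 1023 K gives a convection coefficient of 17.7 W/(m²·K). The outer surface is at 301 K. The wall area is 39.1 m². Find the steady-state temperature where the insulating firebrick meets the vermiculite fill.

Series thermal resistances:
R_inner film = 1/(h_i·A) = 1/(17.7×39.1) = 0.001445 K/W
R_insulating firebrick = L/(kA) = 0.225/(0.303×39.1) = 0.01899 K/W
R_vermiculite fill = L/(kA) = 0.08/(0.0787×39.1) = 0.026 K/W
R_total = 0.04643 K/W;  Q = ΔT/R_total = 722/0.04643 = 15550 W
T_interface = T_inner − Q·ΣR(inner→interface) = 1023 − 15500×0.02044

T ≈ 705 K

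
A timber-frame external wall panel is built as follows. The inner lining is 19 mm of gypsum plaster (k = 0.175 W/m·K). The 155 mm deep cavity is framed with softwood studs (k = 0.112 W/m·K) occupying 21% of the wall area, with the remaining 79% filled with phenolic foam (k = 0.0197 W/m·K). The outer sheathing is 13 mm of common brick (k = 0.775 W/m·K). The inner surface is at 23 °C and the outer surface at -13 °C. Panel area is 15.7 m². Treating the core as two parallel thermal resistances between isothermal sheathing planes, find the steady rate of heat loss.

Q ≈ 138 W

Sheathing layers in series; stud and cavity paths in parallel between them.
R_inner = 0.019/(0.175×15.7) = 0.006915 K/W
R_stud  = 0.155/(0.112×0.21×15.7) = 0.4198 K/W
R_cav   = 0.155/(0.0197×0.79×15.7) = 0.6344 K/W
1/R_core = 1/R_stud + 1/R_cav → R_core = 0.2526 K/W
R_outer = 0.013/(0.775×15.7) = 0.001068 K/W
R_total = 0.2606 K/W
Q = ΔT/R_total = 36/0.2606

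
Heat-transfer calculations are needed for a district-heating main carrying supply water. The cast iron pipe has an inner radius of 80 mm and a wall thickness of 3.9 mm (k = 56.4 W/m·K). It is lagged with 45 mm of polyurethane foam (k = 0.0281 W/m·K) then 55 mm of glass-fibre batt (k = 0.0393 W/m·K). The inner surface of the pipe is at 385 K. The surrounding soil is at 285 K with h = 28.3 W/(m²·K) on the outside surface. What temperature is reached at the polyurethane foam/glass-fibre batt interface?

Cylindrical conduction, so R = ln(r₂/r₁)/(2πkL) per layer, in series:
R_cast iron pipe wall = ln(83.9/80)/(2π×56.4×1) = 1.343×10^-4 K/W
R_polyurethane foam = ln(128.9/83.9)/(2π×0.0281×1) = 2.432 K/W
R_glass-fibre batt = ln(183.9/128.9)/(2π×0.0393×1) = 1.439 K/W
R_outer film = 1/(h_o·2πr_oL) = 1/(28.3×2π×0.1839×1) = 0.03058 K/W
R_total = 3.902 K/W
Q = ΔT/R_total = 100/3.902
Q = 25.6 W/m
T_interface = T_inner − Q·ΣR(inner→interface) = 385 − 25.6×2.432

T ≈ 323 K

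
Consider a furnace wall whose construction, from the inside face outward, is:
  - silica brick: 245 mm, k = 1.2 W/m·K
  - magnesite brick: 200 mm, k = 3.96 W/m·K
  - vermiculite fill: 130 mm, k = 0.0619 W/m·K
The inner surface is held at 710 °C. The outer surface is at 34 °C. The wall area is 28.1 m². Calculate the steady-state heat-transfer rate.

Q ≈ 8070 W

Series thermal resistances:
R_silica brick = L/(kA) = 0.245/(1.2×28.1) = 0.007266 K/W
R_magnesite brick = L/(kA) = 0.2/(3.96×28.1) = 0.001797 K/W
R_vermiculite fill = L/(kA) = 0.13/(0.0619×28.1) = 0.07474 K/W
R_total = 0.0838 K/W
Q = ΔT / R_total = 676 / 0.0838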